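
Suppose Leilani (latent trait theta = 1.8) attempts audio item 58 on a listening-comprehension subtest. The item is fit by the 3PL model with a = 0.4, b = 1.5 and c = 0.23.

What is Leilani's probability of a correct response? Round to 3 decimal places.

0.638

P(theta) = c + (1 − c) · 1 / (1 + exp(−a(theta − b)))
Exponent: 0.4 × (1.8 − 1.5) = 0.1200
1/(1 + e^{-0.1200}) = 0.5300
P = 0.23 + 0.77 × 0.5300 = 0.6381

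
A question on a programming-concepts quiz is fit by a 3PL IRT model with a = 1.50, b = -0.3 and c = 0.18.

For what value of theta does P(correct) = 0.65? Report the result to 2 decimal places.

P(theta) = c + (1 − c) · 1 / (1 + exp(−a(theta − b)))
Remove guessing floor: (0.65 − 0.18)/(1 − 0.18) = 0.5732
logit = ln(0.5732/0.4268) = 0.2948
theta = b + logit/(a) = -0.3 + 0.2948/1.5000 = -0.1035

-0.10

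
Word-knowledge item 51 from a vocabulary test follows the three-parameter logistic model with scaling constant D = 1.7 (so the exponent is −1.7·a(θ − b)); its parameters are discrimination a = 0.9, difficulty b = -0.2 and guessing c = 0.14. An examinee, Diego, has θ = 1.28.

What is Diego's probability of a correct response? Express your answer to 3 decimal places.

0.919

P(θ) = c + (1 − c) · 1 / (1 + exp(−D·a(θ − b)))
Exponent: 1.7 × 0.9 × (1.28 − (-0.2)) = 2.2644
1/(1 + e^{-2.2644}) = 0.9059
P = 0.14 + 0.86 × 0.9059 = 0.9191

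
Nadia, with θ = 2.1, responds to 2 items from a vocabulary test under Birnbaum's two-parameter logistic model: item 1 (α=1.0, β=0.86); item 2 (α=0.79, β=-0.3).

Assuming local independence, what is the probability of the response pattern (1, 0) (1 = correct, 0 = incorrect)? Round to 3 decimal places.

P(θ) = 1 / (1 + exp(−α(θ − β)))
P_1 = 1/(1+e^{-1.2400}) = 0.7756
P_2 = 1/(1+e^{-1.8960}) = 0.8694
L = P_1 × (1−P_2) = 0.7756 × 0.1306 = 0.10126

0.101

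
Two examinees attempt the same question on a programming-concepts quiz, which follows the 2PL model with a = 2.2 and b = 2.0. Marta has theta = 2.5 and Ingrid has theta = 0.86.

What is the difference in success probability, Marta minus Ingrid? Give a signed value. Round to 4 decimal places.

P(theta) = 1 / (1 + exp(−a(theta − b)))
P(Marta) = 0.7503  [exponent 1.1000]
P(Ingrid) = 0.0753  [exponent -2.5080]
Difference = 0.7503 − 0.0753 = 0.6750

0.6750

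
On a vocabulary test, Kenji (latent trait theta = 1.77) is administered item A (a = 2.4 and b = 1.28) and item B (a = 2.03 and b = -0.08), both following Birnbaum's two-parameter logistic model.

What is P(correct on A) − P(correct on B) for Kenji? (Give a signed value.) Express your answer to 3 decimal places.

P(theta) = 1 / (1 + exp(−a(theta − b)))
P_A = 0.7642
P_B = 0.9771
P_A − P_B = -0.2129

-0.213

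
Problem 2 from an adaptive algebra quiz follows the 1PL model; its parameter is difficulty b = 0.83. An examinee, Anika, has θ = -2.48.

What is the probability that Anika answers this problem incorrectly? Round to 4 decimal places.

0.9648

P(θ) = 1 / (1 + exp(−(θ − b)))
Exponent: (-2.48 − 0.83) = -3.3100
1/(1 + e^{3.3100}) = 0.0352
P = 0.0352
P(incorrect) = 1 − 0.0352 = 0.9648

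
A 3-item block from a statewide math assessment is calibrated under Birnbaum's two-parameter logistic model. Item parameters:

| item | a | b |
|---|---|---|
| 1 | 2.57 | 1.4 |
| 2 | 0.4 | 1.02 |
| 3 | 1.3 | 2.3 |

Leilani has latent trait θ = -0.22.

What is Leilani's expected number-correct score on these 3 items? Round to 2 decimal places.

0.43

P(θ) = 1 / (1 + exp(−a(θ − b)))
P_1 = 1/(1+e^{4.1634}) = 0.0153
P_2 = 1/(1+e^{0.4960}) = 0.3785
P_3 = 1/(1+e^{3.2760}) = 0.0364
E[score] = 0.0153 + 0.3785 + 0.0364 = 0.4302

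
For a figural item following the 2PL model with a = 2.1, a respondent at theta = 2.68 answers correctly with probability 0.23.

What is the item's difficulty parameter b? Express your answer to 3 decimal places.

P(theta) = 1 / (1 + exp(−a(theta − b)))
logit(0.23) = ln(0.23/0.77) = -1.2083
b = theta − logit/(a) = 2.68 − (-1.2083)/2.1000 = 3.2554

3.255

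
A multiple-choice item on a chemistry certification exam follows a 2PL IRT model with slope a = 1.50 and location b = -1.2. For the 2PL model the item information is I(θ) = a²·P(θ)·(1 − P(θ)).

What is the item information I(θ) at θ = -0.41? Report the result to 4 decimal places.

P = 1/(1+e^{-1.1850}) = 0.7658
P(1−P) = 0.7658 × 0.2342 = 0.1793
I = a² × P(1−P) = 1.50² × 0.1793 = 0.40348

0.4035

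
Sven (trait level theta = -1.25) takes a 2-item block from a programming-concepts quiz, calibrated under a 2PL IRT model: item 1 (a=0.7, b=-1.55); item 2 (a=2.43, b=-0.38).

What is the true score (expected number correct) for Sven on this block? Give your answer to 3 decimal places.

0.660

P(theta) = 1 / (1 + exp(−a(theta − b)))
P_1 = 1/(1+e^{-0.2100}) = 0.5523
P_2 = 1/(1+e^{2.1141}) = 0.1077
E[score] = 0.5523 + 0.1077 = 0.6600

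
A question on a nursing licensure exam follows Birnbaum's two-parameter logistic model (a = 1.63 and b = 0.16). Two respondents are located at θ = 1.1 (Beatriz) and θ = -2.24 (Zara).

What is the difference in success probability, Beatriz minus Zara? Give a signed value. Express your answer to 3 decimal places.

0.803

P(θ) = 1 / (1 + exp(−a(θ − b)))
P(Beatriz) = 0.8223  [exponent 1.5322]
P(Zara) = 0.0196  [exponent -3.9120]
Difference = 0.8223 − 0.0196 = 0.8027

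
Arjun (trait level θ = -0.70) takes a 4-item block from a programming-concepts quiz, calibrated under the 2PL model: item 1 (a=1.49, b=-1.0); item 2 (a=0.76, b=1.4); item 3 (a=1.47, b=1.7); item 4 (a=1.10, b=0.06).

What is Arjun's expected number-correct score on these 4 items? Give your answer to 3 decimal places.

P(θ) = 1 / (1 + exp(−a(θ − b)))
P_1 = 1/(1+e^{-0.4470}) = 0.6099
P_2 = 1/(1+e^{1.5960}) = 0.1685
P_3 = 1/(1+e^{3.5280}) = 0.0285
P_4 = 1/(1+e^{0.8360}) = 0.3024
E[score] = 0.6099 + 0.1685 + 0.0285 + 0.3024 = 1.1094

1.109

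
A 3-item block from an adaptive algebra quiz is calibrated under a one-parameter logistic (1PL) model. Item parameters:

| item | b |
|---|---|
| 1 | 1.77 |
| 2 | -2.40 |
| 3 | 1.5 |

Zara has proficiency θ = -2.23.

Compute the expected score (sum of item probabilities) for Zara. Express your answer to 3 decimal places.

P(θ) = 1 / (1 + exp(−(θ − b)))
P_1 = 1/(1+e^{4.0000}) = 0.0180
P_2 = 1/(1+e^{-0.1700}) = 0.5424
P_3 = 1/(1+e^{3.7300}) = 0.0234
E[score] = 0.0180 + 0.5424 + 0.0234 = 0.5838

0.584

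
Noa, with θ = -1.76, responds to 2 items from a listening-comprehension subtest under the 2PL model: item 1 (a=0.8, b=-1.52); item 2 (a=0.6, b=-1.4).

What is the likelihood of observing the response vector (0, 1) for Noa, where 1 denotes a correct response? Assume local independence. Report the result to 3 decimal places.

P(θ) = 1 / (1 + exp(−a(θ − b)))
P_1 = 1/(1+e^{0.1920}) = 0.4521
P_2 = 1/(1+e^{0.2160}) = 0.4462
L = (1−P_1) × P_2 = 0.5479 × 0.4462 = 0.24446

0.244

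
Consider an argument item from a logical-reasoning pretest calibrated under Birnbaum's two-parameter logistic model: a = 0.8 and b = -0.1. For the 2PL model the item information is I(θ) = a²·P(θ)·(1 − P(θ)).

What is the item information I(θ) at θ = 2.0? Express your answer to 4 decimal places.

0.0847

P = 1/(1+e^{-1.6800}) = 0.8429
P(1−P) = 0.8429 × 0.1571 = 0.1324
I = a² × P(1−P) = 0.8² × 0.1324 = 0.08475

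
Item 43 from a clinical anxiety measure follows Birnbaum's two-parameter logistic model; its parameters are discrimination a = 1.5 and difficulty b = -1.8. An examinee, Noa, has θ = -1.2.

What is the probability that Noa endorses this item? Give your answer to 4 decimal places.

P(θ) = 1 / (1 + exp(−a(θ − b)))
Exponent: 1.5 × (-1.2 − (-1.8)) = 0.9000
1/(1 + e^{-0.9000}) = 0.7109

0.7109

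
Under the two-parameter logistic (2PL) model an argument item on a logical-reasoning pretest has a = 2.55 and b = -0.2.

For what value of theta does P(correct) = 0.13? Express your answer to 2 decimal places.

-0.95

P(theta) = 1 / (1 + exp(−a(theta − b)))
logit = ln(0.1300/0.8700) = -1.9010
theta = b + logit/(a) = -0.2 + (-1.9010)/2.5500 = -0.9455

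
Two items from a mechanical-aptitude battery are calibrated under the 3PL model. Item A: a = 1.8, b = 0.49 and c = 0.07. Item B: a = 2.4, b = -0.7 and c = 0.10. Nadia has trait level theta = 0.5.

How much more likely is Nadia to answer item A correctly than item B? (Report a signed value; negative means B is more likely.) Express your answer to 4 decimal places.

P(theta) = c + (1 − c) · 1 / (1 + exp(−a(theta − b)))
P_A = 0.5392
P_B = 0.9522
P_A − P_B = -0.4130

-0.4130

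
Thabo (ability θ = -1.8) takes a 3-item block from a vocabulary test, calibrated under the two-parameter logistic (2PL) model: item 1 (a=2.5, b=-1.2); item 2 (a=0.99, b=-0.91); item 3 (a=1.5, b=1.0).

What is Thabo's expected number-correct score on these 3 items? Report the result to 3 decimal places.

P(θ) = 1 / (1 + exp(−a(θ − b)))
P_1 = 1/(1+e^{1.5000}) = 0.1824
P_2 = 1/(1+e^{0.8811}) = 0.2929
P_3 = 1/(1+e^{4.2000}) = 0.0148
E[score] = 0.1824 + 0.2929 + 0.0148 = 0.4901

0.490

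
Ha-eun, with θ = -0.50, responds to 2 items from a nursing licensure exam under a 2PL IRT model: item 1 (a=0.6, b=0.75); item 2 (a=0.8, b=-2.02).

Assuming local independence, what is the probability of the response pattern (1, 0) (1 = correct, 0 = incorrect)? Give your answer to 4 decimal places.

P(θ) = 1 / (1 + exp(−a(θ − b)))
P_1 = 1/(1+e^{0.7500}) = 0.3208
P_2 = 1/(1+e^{-1.2160}) = 0.7714
L = P_1 × (1−P_2) = 0.3208 × 0.2286 = 0.07335

0.0734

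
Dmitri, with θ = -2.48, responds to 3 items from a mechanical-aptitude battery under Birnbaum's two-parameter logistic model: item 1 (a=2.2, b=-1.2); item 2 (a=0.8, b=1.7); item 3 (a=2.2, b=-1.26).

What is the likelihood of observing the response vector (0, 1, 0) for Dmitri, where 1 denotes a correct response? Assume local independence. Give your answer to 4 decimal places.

P(θ) = 1 / (1 + exp(−a(θ − b)))
P_1 = 1/(1+e^{2.8160}) = 0.0565
P_2 = 1/(1+e^{3.3440}) = 0.0341
P_3 = 1/(1+e^{2.6840}) = 0.0639
L = (1−P_1) × P_2 × (1−P_3) = 0.9435 × 0.0341 × 0.9361 = 0.03011

0.0301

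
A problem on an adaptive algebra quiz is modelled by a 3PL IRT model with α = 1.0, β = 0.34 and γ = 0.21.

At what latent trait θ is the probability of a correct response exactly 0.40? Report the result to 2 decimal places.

P(θ) = γ + (1 − γ) · 1 / (1 + exp(−α(θ − β)))
Remove guessing floor: (0.40 − 0.21)/(1 − 0.21) = 0.2405
logit = ln(0.2405/0.7595) = -1.1499
θ = β + logit/(α) = 0.34 + (-1.1499)/1.0000 = -0.8099

-0.81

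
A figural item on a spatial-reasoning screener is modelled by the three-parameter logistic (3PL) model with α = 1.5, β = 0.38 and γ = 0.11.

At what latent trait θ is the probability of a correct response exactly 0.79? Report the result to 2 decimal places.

P(θ) = γ + (1 − γ) · 1 / (1 + exp(−α(θ − β)))
Remove guessing floor: (0.79 − 0.11)/(1 − 0.11) = 0.7640
logit = ln(0.7640/0.2360) = 1.1750
θ = β + logit/(α) = 0.38 + 1.1750/1.5000 = 1.1633

1.16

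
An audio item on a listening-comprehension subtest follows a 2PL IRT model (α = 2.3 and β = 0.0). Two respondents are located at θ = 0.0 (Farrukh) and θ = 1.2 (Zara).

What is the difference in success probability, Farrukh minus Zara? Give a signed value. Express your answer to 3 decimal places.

-0.440

P(θ) = 1 / (1 + exp(−α(θ − β)))
P(Farrukh) = 0.5000  [exponent 0.0000]
P(Zara) = 0.9405  [exponent 2.7600]
Difference = 0.5000 − 0.9405 = -0.4405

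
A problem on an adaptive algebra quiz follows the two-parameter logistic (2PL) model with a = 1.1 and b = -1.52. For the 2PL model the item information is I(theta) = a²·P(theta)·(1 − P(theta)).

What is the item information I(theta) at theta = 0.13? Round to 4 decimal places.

P = 1/(1+e^{-1.8150}) = 0.8600
P(1−P) = 0.8600 × 0.1400 = 0.1204
I = a² × P(1−P) = 1.1² × 0.1204 = 0.14571

0.1457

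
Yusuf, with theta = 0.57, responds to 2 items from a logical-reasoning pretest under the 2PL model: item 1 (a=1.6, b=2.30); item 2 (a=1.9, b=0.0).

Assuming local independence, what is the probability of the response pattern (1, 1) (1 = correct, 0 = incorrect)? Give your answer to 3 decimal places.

0.044

P(theta) = 1 / (1 + exp(−a(theta − b)))
P_1 = 1/(1+e^{2.7680}) = 0.0591
P_2 = 1/(1+e^{-1.0830}) = 0.7471
L = P_1 × P_2 = 0.0591 × 0.7471 = 0.04413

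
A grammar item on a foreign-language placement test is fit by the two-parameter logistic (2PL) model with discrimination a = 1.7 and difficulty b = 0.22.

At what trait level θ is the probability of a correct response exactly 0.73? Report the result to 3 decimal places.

P(θ) = 1 / (1 + exp(−a(θ − b)))
logit = ln(0.7300/0.2700) = 0.9946
θ = b + logit/(a) = 0.22 + 0.9946/1.7000 = 0.8051

0.805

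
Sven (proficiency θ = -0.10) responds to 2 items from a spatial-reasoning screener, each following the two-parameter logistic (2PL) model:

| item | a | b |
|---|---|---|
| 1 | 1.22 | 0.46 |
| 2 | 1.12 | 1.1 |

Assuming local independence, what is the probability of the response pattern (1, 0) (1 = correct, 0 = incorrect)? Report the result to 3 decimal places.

P(θ) = 1 / (1 + exp(−a(θ − b)))
P_1 = 1/(1+e^{0.6832}) = 0.3355
P_2 = 1/(1+e^{1.3440}) = 0.2069
L = P_1 × (1−P_2) = 0.3355 × 0.7931 = 0.26614

0.266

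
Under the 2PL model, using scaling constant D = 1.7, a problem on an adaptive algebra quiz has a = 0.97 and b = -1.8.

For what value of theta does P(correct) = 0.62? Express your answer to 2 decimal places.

P(theta) = 1 / (1 + exp(−D·a(theta − b)))
logit = ln(0.6200/0.3800) = 0.4895
theta = b + logit/(1.7·a) = -1.8 + 0.4895/1.6490 = -1.5031

-1.50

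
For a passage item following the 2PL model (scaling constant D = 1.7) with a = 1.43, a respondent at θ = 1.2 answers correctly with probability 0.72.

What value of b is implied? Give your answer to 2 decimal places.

0.81

P(θ) = 1 / (1 + exp(−D·a(θ − b)))
logit(0.72) = ln(0.72/0.28) = 0.9445
b = θ − logit/(1.7·a) = 1.2 − 0.9445/2.4310 = 0.8115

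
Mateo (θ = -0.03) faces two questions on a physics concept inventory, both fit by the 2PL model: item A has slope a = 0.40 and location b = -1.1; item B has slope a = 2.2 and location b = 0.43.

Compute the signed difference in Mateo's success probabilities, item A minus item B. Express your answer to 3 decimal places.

P(θ) = 1 / (1 + exp(−a(θ − b)))
P_A = 0.6054
P_B = 0.2666
P_A − P_B = 0.3388

0.339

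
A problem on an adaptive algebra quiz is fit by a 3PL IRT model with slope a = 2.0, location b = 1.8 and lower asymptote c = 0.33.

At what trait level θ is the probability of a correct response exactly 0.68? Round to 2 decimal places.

1.84

P(θ) = c + (1 − c) · 1 / (1 + exp(−a(θ − b)))
Remove guessing floor: (0.68 − 0.33)/(1 − 0.33) = 0.5224
logit = ln(0.5224/0.4776) = 0.0896
θ = b + logit/(a) = 1.8 + 0.0896/2.0000 = 1.8448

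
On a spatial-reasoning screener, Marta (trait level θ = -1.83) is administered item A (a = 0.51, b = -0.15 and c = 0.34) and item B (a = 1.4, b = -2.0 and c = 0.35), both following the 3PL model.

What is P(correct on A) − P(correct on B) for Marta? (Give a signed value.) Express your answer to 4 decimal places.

-0.1768

P(θ) = c + (1 − c) · 1 / (1 + exp(−a(θ − b)))
P_A = 0.5367
P_B = 0.7135
P_A − P_B = -0.1768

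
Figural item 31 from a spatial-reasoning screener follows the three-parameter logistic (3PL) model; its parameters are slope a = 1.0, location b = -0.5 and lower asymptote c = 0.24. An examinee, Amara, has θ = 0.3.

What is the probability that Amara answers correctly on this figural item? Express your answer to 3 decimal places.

0.764

P(θ) = c + (1 − c) · 1 / (1 + exp(−a(θ − b)))
Exponent: 1.0 × (0.3 − (-0.5)) = 0.8000
1/(1 + e^{-0.8000}) = 0.6900
P = 0.24 + 0.76 × 0.6900 = 0.7644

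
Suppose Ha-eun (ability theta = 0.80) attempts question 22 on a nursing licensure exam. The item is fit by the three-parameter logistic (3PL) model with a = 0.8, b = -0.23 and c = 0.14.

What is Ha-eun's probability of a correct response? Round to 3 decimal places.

P(theta) = c + (1 − c) · 1 / (1 + exp(−a(theta − b)))
Exponent: 0.8 × (0.80 − (-0.23)) = 0.8240
1/(1 + e^{-0.8240}) = 0.6951
P = 0.14 + 0.86 × 0.6951 = 0.7378

0.738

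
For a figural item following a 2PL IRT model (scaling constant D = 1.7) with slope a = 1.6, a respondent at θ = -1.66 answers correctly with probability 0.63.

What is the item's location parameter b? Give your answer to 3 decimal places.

P(θ) = 1 / (1 + exp(−D·a(θ − b)))
logit(0.63) = ln(0.63/0.37) = 0.5322
b = θ − logit/(1.7·a) = -1.66 − 0.5322/2.7200 = -1.8557

-1.856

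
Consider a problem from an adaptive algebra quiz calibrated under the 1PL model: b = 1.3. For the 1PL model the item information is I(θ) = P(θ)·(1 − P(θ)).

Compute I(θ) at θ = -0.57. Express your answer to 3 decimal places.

0.116

P = 1/(1+e^{1.8700}) = 0.1335
P(1−P) = 0.1335 × 0.8665 = 0.1157
I = P(1−P) = 0.11571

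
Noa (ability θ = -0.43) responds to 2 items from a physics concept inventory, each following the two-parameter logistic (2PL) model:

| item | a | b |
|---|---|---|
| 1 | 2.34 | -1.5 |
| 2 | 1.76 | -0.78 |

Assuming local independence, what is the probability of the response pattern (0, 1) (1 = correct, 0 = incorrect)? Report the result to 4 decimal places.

P(θ) = 1 / (1 + exp(−a(θ − b)))
P_1 = 1/(1+e^{-2.5038}) = 0.9244
P_2 = 1/(1+e^{-0.6160}) = 0.6493
L = (1−P_1) × P_2 = 0.0756 × 0.6493 = 0.04908

0.0491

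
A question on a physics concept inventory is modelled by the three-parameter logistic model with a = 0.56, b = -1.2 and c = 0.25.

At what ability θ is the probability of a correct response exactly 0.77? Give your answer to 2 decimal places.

P(θ) = c + (1 − c) · 1 / (1 + exp(−a(θ − b)))
Remove guessing floor: (0.77 − 0.25)/(1 − 0.25) = 0.6933
logit = ln(0.6933/0.3067) = 0.8157
θ = b + logit/(a) = -1.2 + 0.8157/0.5600 = 0.2567

0.26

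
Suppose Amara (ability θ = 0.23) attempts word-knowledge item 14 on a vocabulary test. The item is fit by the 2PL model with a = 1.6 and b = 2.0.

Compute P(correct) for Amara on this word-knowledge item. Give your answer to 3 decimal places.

P(θ) = 1 / (1 + exp(−a(θ − b)))
Exponent: 1.6 × (0.23 − 2.0) = -2.8320
1/(1 + e^{2.8320}) = 0.0556

0.056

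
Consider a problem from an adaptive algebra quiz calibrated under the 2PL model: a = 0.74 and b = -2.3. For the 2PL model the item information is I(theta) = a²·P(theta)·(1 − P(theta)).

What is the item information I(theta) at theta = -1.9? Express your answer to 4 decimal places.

P = 1/(1+e^{-0.2960}) = 0.5735
P(1−P) = 0.5735 × 0.4265 = 0.2446
I = a² × P(1−P) = 0.74² × 0.2446 = 0.13394

0.1339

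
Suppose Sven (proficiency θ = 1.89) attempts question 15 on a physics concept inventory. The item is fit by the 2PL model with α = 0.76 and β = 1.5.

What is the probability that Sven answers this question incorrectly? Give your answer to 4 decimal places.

P(θ) = 1 / (1 + exp(−α(θ − β)))
Exponent: 0.76 × (1.89 − 1.5) = 0.2964
1/(1 + e^{-0.2964}) = 0.5736
P(incorrect) = 1 − 0.5736 = 0.4264

0.4264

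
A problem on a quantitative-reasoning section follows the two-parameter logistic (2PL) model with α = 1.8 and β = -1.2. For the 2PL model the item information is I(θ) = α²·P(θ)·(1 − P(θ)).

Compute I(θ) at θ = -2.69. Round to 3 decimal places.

P = 1/(1+e^{2.6820}) = 0.0640
P(1−P) = 0.0640 × 0.9360 = 0.0599
I = α² × P(1−P) = 1.8² × 0.0599 = 0.19421

0.194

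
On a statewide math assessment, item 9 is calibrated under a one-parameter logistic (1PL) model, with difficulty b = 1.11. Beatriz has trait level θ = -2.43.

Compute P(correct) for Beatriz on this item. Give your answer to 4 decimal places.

P(θ) = 1 / (1 + exp(−(θ − b)))
Exponent: (-2.43 − 1.11) = -3.5400
1/(1 + e^{3.5400}) = 0.0282
P = 0.0282

0.0282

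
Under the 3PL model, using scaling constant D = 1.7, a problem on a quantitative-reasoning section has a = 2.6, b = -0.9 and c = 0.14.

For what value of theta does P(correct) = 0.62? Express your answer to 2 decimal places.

-0.85

P(theta) = c + (1 − c) · 1 / (1 + exp(−D·a(theta − b)))
Remove guessing floor: (0.62 − 0.14)/(1 − 0.14) = 0.5581
logit = ln(0.5581/0.4419) = 0.2336
theta = b + logit/(1.7·a) = -0.9 + 0.2336/4.4200 = -0.8471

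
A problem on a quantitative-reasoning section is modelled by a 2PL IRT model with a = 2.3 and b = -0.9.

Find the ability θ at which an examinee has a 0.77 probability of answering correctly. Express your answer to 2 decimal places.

P(θ) = 1 / (1 + exp(−a(θ − b)))
logit = ln(0.7700/0.2300) = 1.2083
θ = b + logit/(a) = -0.9 + 1.2083/2.3000 = -0.3746

-0.37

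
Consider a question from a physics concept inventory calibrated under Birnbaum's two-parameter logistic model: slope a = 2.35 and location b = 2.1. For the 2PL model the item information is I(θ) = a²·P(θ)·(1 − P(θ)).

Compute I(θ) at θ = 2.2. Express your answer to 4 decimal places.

P = 1/(1+e^{-0.2350}) = 0.5585
P(1−P) = 0.5585 × 0.4415 = 0.2466
I = a² × P(1−P) = 2.35² × 0.2466 = 1.36174

1.3617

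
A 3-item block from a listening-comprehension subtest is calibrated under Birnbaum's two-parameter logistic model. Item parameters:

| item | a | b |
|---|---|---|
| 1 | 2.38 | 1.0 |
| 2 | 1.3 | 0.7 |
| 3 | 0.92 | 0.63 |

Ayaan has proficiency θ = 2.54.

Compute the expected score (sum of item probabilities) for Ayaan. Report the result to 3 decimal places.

P(θ) = 1 / (1 + exp(−a(θ − b)))
P_1 = 1/(1+e^{-3.6652}) = 0.9750
P_2 = 1/(1+e^{-2.3920}) = 0.9162
P_3 = 1/(1+e^{-1.7572}) = 0.8529
E[score] = 0.9750 + 0.9162 + 0.8529 = 2.7441

2.744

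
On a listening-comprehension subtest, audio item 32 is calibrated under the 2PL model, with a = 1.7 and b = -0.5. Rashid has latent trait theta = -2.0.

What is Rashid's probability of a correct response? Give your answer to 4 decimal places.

0.0724

P(theta) = 1 / (1 + exp(−a(theta − b)))
Exponent: 1.7 × (-2.0 − (-0.5)) = -2.5500
1/(1 + e^{2.5500}) = 0.0724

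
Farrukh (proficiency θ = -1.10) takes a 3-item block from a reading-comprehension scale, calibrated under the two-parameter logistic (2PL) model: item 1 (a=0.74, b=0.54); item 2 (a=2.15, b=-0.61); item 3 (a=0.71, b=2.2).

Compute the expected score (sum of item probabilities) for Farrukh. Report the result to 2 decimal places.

0.58

P(θ) = 1 / (1 + exp(−a(θ − b)))
P_1 = 1/(1+e^{1.2136}) = 0.2291
P_2 = 1/(1+e^{1.0535}) = 0.2586
P_3 = 1/(1+e^{2.3430}) = 0.0876
E[score] = 0.2291 + 0.2586 + 0.0876 = 0.5752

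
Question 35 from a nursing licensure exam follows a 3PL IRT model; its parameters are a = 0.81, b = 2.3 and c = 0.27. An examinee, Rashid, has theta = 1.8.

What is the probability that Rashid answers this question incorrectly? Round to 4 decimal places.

P(theta) = c + (1 − c) · 1 / (1 + exp(−a(theta − b)))
Exponent: 0.81 × (1.8 − 2.3) = -0.4050
1/(1 + e^{0.4050}) = 0.4001
P = 0.27 + 0.73 × 0.4001 = 0.5621
P(incorrect) = 1 − 0.5621 = 0.4379

0.4379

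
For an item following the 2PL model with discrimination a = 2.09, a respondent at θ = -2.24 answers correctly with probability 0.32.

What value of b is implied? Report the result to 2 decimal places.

P(θ) = 1 / (1 + exp(−a(θ − b)))
logit(0.32) = ln(0.32/0.68) = -0.7538
b = θ − logit/(a) = -2.24 − (-0.7538)/2.0900 = -1.8793

-1.88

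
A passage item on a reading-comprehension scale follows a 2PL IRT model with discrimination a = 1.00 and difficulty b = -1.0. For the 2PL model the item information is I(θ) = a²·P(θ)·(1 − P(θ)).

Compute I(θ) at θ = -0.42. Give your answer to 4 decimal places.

0.2301

P = 1/(1+e^{-0.5800}) = 0.6411
P(1−P) = 0.6411 × 0.3589 = 0.2301
I = a² × P(1−P) = 1.00² × 0.2301 = 0.23010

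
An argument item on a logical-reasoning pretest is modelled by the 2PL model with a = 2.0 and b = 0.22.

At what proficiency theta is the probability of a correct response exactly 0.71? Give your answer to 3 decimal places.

P(theta) = 1 / (1 + exp(−a(theta − b)))
logit = ln(0.7100/0.2900) = 0.8954
theta = b + logit/(a) = 0.22 + 0.8954/2.0000 = 0.6677

0.668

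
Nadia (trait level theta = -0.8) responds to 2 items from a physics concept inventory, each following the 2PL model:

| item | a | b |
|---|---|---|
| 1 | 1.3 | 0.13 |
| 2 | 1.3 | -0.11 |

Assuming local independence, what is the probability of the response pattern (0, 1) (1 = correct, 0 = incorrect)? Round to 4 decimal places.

0.2231

P(theta) = 1 / (1 + exp(−a(theta − b)))
P_1 = 1/(1+e^{1.2090}) = 0.2299
P_2 = 1/(1+e^{0.8970}) = 0.2897
L = (1−P_1) × P_2 = 0.7701 × 0.2897 = 0.22308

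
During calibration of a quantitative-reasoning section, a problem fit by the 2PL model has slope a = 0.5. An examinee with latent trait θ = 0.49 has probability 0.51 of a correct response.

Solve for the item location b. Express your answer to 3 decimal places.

P(θ) = 1 / (1 + exp(−a(θ − b)))
logit(0.51) = ln(0.51/0.49) = 0.0400
b = θ − logit/(a) = 0.49 − 0.0400/0.5000 = 0.4100

0.410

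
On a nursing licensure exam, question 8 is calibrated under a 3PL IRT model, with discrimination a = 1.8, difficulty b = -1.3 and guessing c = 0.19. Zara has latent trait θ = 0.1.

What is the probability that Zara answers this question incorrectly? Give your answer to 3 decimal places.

P(θ) = c + (1 − c) · 1 / (1 + exp(−a(θ − b)))
Exponent: 1.8 × (0.1 − (-1.3)) = 2.5200
1/(1 + e^{-2.5200}) = 0.9255
P = 0.19 + 0.81 × 0.9255 = 0.9397
P(incorrect) = 1 − 0.9397 = 0.0603

0.060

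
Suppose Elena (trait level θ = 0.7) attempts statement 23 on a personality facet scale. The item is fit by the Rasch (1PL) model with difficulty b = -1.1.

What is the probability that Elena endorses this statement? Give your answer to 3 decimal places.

P(θ) = 1 / (1 + exp(−(θ − b)))
Exponent: (0.7 − (-1.1)) = 1.8000
1/(1 + e^{-1.8000}) = 0.8581
P = 0.8581

0.858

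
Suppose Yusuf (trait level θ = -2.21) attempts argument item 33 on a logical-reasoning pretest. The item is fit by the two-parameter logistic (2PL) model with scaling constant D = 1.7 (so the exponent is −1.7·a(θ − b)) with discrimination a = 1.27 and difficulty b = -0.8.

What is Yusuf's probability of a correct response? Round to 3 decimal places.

P(θ) = 1 / (1 + exp(−D·a(θ − b)))
Exponent: 1.7 × 1.27 × (-2.21 − (-0.8)) = -3.0442
1/(1 + e^{3.0442}) = 0.0455
P = 0.0455

0.045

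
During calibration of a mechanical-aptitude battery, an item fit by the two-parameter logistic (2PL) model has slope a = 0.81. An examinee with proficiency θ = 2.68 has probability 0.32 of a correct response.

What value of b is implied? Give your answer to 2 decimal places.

3.61

P(θ) = 1 / (1 + exp(−a(θ − b)))
logit(0.32) = ln(0.32/0.68) = -0.7538
b = θ − logit/(a) = 2.68 − (-0.7538)/0.8100 = 3.6106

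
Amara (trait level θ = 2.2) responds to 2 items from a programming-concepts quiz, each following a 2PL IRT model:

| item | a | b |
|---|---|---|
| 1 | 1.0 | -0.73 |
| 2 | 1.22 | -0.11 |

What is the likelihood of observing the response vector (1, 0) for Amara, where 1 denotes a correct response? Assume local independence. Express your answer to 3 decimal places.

P(θ) = 1 / (1 + exp(−a(θ − b)))
P_1 = 1/(1+e^{-2.9300}) = 0.9493
P_2 = 1/(1+e^{-2.8182}) = 0.9437
L = P_1 × (1−P_2) = 0.9493 × 0.0563 = 0.05349

0.053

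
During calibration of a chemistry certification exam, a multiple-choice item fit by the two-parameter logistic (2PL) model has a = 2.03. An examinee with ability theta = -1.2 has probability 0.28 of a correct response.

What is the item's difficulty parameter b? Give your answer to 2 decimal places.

P(theta) = 1 / (1 + exp(−a(theta − b)))
logit(0.28) = ln(0.28/0.72) = -0.9445
b = theta − logit/(a) = -1.2 − (-0.9445)/2.0300 = -0.7347

-0.73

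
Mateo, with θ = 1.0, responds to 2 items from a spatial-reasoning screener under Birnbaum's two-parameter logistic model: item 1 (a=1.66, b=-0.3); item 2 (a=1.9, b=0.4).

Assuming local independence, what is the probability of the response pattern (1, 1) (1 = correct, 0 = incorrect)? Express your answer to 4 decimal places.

0.6792

P(θ) = 1 / (1 + exp(−a(θ − b)))
P_1 = 1/(1+e^{-2.1580}) = 0.8964
P_2 = 1/(1+e^{-1.1400}) = 0.7577
L = P_1 × P_2 = 0.8964 × 0.7577 = 0.67919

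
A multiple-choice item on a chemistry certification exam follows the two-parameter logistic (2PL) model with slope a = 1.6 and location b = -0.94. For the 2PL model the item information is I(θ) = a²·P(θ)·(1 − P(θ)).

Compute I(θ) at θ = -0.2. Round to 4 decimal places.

0.4593

P = 1/(1+e^{-1.1840}) = 0.7657
P(1−P) = 0.7657 × 0.2343 = 0.1794
I = a² × P(1−P) = 1.6² × 0.1794 = 0.45932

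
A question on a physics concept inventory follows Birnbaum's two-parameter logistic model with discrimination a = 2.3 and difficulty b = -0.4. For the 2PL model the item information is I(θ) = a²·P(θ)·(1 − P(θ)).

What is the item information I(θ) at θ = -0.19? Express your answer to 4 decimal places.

P = 1/(1+e^{-0.4830}) = 0.6185
P(1−P) = 0.6185 × 0.3815 = 0.2360
I = a² × P(1−P) = 2.3² × 0.2360 = 1.24827

1.2483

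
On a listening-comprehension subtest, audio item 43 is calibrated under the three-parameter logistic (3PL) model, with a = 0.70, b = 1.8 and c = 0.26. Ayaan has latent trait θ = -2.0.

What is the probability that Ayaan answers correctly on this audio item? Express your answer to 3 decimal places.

0.308

P(θ) = c + (1 − c) · 1 / (1 + exp(−a(θ − b)))
Exponent: 0.70 × (-2.0 − 1.8) = -2.6600
1/(1 + e^{2.6600}) = 0.0654
P = 0.26 + 0.74 × 0.0654 = 0.3084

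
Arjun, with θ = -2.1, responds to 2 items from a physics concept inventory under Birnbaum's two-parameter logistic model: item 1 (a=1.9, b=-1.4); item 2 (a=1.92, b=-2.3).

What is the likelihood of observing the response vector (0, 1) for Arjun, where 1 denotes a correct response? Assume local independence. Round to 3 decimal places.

0.470

P(θ) = 1 / (1 + exp(−a(θ − b)))
P_1 = 1/(1+e^{1.3300}) = 0.2092
P_2 = 1/(1+e^{-0.3840}) = 0.5948
L = (1−P_1) × P_2 = 0.7908 × 0.5948 = 0.47042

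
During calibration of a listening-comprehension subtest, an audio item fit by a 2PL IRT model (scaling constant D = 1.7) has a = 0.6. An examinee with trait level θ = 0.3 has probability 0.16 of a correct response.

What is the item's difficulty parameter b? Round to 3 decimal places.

P(θ) = 1 / (1 + exp(−D·a(θ − b)))
logit(0.16) = ln(0.16/0.84) = -1.6582
b = θ − logit/(1.7·a) = 0.3 − (-1.6582)/1.0200 = 1.9257

1.926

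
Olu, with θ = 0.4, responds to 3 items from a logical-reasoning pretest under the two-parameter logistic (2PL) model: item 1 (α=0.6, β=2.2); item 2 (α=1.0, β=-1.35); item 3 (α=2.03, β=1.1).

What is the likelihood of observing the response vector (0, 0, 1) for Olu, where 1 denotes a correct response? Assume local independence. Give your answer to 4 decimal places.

0.0215

P(θ) = 1 / (1 + exp(−α(θ − β)))
P_1 = 1/(1+e^{1.0800}) = 0.2535
P_2 = 1/(1+e^{-1.7500}) = 0.8520
P_3 = 1/(1+e^{1.4210}) = 0.1945
L = (1−P_1) × (1−P_2) × P_3 = 0.7465 × 0.1480 × 0.1945 = 0.02150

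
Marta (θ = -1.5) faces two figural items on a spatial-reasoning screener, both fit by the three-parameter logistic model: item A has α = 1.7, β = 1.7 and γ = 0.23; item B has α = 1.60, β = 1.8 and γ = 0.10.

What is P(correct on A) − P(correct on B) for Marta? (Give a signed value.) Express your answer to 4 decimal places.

P(θ) = γ + (1 − γ) · 1 / (1 + exp(−α(θ − β)))
P_A = 0.2333
P_B = 0.1046
P_A − P_B = 0.1288

0.1288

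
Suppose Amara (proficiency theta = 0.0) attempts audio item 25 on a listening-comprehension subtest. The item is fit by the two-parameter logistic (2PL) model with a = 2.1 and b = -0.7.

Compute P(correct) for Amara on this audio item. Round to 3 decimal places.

0.813

P(theta) = 1 / (1 + exp(−a(theta − b)))
Exponent: 2.1 × (0.0 − (-0.7)) = 1.4700
1/(1 + e^{-1.4700}) = 0.8131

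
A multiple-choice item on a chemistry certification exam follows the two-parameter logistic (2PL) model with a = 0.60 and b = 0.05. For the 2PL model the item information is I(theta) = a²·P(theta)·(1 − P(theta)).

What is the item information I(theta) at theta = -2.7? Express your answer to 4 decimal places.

0.0487

P = 1/(1+e^{1.6500}) = 0.1611
P(1−P) = 0.1611 × 0.8389 = 0.1352
I = a² × P(1−P) = 0.60² × 0.1352 = 0.04866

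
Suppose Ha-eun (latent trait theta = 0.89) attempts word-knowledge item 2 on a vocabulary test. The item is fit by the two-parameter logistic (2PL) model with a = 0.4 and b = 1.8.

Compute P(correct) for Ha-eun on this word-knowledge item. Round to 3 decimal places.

0.410

P(theta) = 1 / (1 + exp(−a(theta − b)))
Exponent: 0.4 × (0.89 − 1.8) = -0.3640
1/(1 + e^{0.3640}) = 0.4100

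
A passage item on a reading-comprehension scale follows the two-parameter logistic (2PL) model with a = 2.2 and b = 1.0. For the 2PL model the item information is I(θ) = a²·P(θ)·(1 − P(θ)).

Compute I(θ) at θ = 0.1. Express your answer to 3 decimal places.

0.516

P = 1/(1+e^{1.9800}) = 0.1213
P(1−P) = 0.1213 × 0.8787 = 0.1066
I = a² × P(1−P) = 2.2² × 0.1066 = 0.51595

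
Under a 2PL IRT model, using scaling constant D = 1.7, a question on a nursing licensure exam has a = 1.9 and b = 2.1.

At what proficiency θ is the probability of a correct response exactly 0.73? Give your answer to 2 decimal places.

2.41

P(θ) = 1 / (1 + exp(−D·a(θ − b)))
logit = ln(0.7300/0.2700) = 0.9946
θ = b + logit/(1.7·a) = 2.1 + 0.9946/3.2300 = 2.4079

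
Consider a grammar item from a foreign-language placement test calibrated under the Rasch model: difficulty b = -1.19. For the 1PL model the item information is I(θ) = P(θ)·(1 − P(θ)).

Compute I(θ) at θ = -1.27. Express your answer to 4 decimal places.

P = 1/(1+e^{0.0800}) = 0.4800
P(1−P) = 0.4800 × 0.5200 = 0.2496
I = P(1−P) = 0.24960

0.2496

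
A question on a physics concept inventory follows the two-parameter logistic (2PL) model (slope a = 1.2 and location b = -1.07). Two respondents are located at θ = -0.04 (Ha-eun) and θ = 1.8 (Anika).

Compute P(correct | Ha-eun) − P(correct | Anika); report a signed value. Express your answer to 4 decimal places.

-0.1942

P(θ) = 1 / (1 + exp(−a(θ − b)))
P(Ha-eun) = 0.7749  [exponent 1.2360]
P(Anika) = 0.9691  [exponent 3.4440]
Difference = 0.7749 − 0.9691 = -0.1942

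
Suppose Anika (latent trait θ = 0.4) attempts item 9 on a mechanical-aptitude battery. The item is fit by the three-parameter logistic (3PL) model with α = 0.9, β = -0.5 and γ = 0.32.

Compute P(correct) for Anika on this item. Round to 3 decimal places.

P(θ) = γ + (1 − γ) · 1 / (1 + exp(−α(θ − β)))
Exponent: 0.9 × (0.4 − (-0.5)) = 0.8100
1/(1 + e^{-0.8100}) = 0.6921
P = 0.32 + 0.68 × 0.6921 = 0.7906

0.791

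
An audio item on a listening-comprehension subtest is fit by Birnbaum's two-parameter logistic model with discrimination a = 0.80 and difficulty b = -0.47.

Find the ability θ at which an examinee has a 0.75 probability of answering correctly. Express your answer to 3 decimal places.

0.903

P(θ) = 1 / (1 + exp(−a(θ − b)))
logit = ln(0.7500/0.2500) = 1.0986
θ = b + logit/(a) = -0.47 + 1.0986/0.8000 = 0.9033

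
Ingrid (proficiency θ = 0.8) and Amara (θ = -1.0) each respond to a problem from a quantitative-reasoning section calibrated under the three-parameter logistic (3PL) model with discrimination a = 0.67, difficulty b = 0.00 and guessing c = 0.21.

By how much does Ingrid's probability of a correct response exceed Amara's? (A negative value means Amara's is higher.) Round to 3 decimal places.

P(θ) = c + (1 − c) · 1 / (1 + exp(−a(θ − b)))
P(Ingrid) = 0.7084  [exponent 0.5360]
P(Amara) = 0.4774  [exponent -0.6700]
Difference = 0.7084 − 0.4774 = 0.2310

0.231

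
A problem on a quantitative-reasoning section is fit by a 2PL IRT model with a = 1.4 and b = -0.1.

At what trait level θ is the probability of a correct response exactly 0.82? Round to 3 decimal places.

P(θ) = 1 / (1 + exp(−a(θ − b)))
logit = ln(0.8200/0.1800) = 1.5163
θ = b + logit/(a) = -0.1 + 1.5163/1.4000 = 0.9831

0.983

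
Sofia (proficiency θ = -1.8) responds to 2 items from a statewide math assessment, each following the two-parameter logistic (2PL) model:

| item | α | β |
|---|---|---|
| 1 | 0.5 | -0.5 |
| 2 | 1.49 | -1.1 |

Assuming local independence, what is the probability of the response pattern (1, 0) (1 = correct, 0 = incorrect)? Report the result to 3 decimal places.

P(θ) = 1 / (1 + exp(−α(θ − β)))
P_1 = 1/(1+e^{0.6500}) = 0.3430
P_2 = 1/(1+e^{1.0430}) = 0.2606
L = P_1 × (1−P_2) = 0.3430 × 0.7394 = 0.25362

0.254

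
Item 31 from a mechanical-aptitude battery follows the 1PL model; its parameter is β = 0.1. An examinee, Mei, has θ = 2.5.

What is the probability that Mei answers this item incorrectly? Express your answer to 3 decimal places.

P(θ) = 1 / (1 + exp(−(θ − β)))
Exponent: (2.5 − 0.1) = 2.4000
1/(1 + e^{-2.4000}) = 0.9168
P = 0.9168
P(incorrect) = 1 − 0.9168 = 0.0832

0.083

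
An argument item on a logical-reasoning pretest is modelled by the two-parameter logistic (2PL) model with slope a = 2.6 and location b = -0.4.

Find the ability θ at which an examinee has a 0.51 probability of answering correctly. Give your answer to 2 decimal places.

-0.38

P(θ) = 1 / (1 + exp(−a(θ − b)))
logit = ln(0.5100/0.4900) = 0.0400
θ = b + logit/(a) = -0.4 + 0.0400/2.6000 = -0.3846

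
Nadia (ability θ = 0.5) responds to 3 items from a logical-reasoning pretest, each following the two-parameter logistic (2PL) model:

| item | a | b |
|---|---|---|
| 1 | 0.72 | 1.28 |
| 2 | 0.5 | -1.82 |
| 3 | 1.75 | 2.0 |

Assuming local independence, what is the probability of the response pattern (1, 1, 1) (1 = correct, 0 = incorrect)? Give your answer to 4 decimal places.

P(θ) = 1 / (1 + exp(−a(θ − b)))
P_1 = 1/(1+e^{0.5616}) = 0.3632
P_2 = 1/(1+e^{-1.1600}) = 0.7613
P_3 = 1/(1+e^{2.6250}) = 0.0675
L = P_1 × P_2 × P_3 = 0.3632 × 0.7613 × 0.0675 = 0.01868

0.0187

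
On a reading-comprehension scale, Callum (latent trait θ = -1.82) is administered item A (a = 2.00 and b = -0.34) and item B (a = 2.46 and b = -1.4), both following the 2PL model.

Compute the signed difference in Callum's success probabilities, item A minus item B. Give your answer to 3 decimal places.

-0.213

P(θ) = 1 / (1 + exp(−a(θ − b)))
P_A = 0.0493
P_B = 0.2625
P_A − P_B = -0.2132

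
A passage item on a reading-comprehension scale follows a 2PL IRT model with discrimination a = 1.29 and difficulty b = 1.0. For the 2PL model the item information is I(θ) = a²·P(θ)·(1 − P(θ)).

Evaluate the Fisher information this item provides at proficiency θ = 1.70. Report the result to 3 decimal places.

0.342

P = 1/(1+e^{-0.9030}) = 0.7116
P(1−P) = 0.7116 × 0.2884 = 0.2052
I = a² × P(1−P) = 1.29² × 0.2052 = 0.34154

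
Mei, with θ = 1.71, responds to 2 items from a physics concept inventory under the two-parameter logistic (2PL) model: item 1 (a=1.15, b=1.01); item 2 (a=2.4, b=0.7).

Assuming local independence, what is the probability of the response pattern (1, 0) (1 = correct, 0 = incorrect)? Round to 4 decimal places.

P(θ) = 1 / (1 + exp(−a(θ − b)))
P_1 = 1/(1+e^{-0.8050}) = 0.6910
P_2 = 1/(1+e^{-2.4240}) = 0.9186
L = P_1 × (1−P_2) = 0.6910 × 0.0814 = 0.05622

0.0562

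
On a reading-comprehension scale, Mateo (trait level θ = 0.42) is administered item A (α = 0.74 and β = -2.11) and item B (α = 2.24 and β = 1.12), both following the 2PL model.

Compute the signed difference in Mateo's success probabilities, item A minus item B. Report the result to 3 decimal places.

P(θ) = 1 / (1 + exp(−α(θ − β)))
P_A = 0.8667
P_B = 0.1725
P_A − P_B = 0.6942

0.694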